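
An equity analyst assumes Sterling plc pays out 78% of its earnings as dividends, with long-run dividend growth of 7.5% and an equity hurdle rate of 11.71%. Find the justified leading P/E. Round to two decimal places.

18.53

Justified leading P/E = b/(r−g) = 0.78/(0.1171−0.075) = 18.5273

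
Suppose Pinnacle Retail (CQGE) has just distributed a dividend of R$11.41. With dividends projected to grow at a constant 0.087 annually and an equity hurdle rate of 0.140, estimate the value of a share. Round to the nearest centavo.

R$234.01

Gordon growth model: P₀ = D₁/(r − g). D₁ = 11.41 × (1 + 0.087) = 12.4027.
P₀ = 12.4027 / (0.14 − 0.087) = 12.4027 / 0.053 = 234.0126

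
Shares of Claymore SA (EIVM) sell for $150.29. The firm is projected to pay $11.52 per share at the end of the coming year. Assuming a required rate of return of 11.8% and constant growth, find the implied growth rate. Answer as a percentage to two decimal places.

4.13%

From P₀ = D₁/(r − g), the implied growth is g = r − D₁/P₀.
g = 0.118 − 11.52/150.29 = 0.118 − 0.07665 = 0.04135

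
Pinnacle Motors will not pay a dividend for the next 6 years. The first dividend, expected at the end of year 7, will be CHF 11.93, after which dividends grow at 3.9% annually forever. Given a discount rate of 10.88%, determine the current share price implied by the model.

CHF 91.97

Deferred-dividend DDM. At t=6 the remaining stream is a growing perpetuity with first payment D_7 = 11.93.
V_6 = D_7/(r−g) = 11.93/(0.1088−0.039) = 170.9169
P₀ = V_6/(1+r)^6 = 170.9169/(1+0.1088)^6 = 91.9741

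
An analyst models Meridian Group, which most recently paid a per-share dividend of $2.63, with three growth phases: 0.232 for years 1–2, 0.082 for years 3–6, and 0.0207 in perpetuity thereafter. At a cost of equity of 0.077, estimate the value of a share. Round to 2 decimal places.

$83.94

Three-stage DDM. Project D₁…D_6; terminal Gordon value at t=6 with g = 0.0207; discount at r = 0.077.
D_1 = 3.2402
D_2 = 3.9919
D_3 = 4.3192
D_4 = 4.6734
D_5 = 5.0566
D_6 = 5.4712
TV_6 = 5.5845/(0.077−0.0207) = 99.1918
P₀ = Σ Dₜ/(1+r)ᵗ + TV_6/(1+r)^6 = 83.9361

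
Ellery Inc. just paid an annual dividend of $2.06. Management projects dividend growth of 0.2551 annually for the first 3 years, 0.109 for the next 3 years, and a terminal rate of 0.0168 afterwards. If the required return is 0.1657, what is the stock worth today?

Three-stage DDM. Project D₁…D_6; terminal Gordon value at t=6 with g = 0.0168; discount at r = 0.1657.
D_1 = 2.5855
D_2 = 3.2451
D_3 = 4.0729
D_4 = 4.5168
D_5 = 5.0092
D_6 = 5.5552
TV_6 = 5.6485/(0.1657−0.0168) = 37.9348
P₀ = Σ Dₜ/(1+r)ᵗ + TV_6/(1+r)^6 = 29.2834

$29.28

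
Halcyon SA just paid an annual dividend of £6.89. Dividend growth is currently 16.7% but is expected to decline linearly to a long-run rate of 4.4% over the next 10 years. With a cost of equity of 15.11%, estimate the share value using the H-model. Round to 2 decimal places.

H-model: P₀ = D₀[(1+g_L) + H(g_S−g_L)]/(r−g_L), with H = 10/2 = 5.
P₀ = 6.89 × [(1+0.044) + 5×(0.167−0.044)] / (0.1511−0.044)
   = 6.89 × 1.6590 / 0.1071 = 106.7275

£106.73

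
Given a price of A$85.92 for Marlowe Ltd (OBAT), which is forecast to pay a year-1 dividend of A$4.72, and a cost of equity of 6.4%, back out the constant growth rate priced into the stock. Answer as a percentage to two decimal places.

0.91%

From P₀ = D₁/(r − g), the implied growth is g = r − D₁/P₀.
g = 0.064 − 4.72/85.92 = 0.064 − 0.05493 = 0.00907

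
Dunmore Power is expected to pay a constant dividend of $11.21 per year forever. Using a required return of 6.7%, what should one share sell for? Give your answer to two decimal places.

$167.31

Zero-growth DDM (perpetuity): P₀ = D/r = 11.21 / 0.067 = 167.3134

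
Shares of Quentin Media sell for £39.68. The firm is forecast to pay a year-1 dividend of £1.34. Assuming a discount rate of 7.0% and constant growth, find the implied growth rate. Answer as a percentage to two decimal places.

3.62%

From P₀ = D₁/(r − g), the implied growth is g = r − D₁/P₀.
g = 0.07 − 1.34/39.68 = 0.07 − 0.03377 = 0.03623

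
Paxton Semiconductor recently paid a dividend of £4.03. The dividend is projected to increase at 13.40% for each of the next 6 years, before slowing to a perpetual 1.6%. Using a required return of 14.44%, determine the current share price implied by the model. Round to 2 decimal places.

Two-stage DDM. Project D₁…D_6 at 0.134, terminal growth 0.016, discount at r = 0.1444.
D_1 = 4.5700
D_2 = 5.1824
D_3 = 5.8768
D_4 = 6.6643
D_5 = 7.5574
D_6 = 8.5701
Terminal value at t=6: TV = D_7/(r−g) = 8.7072/(0.1444−0.016) = 67.8129
P₀ = 4.5700/(1+0.1444)^1 + 5.1824/(1+0.1444)^2 + 5.8768/(1+0.1444)^3 + 6.6643/(1+0.1444)^4 + 7.5574/(1+0.1444)^5 + 8.5701/(1+0.1444)^6 + 67.8129/(1+0.1444)^6 = 53.6112

£53.61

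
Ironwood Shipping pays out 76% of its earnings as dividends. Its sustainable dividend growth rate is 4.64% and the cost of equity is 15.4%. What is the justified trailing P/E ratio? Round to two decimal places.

7.39

Justified trailing P/E = b(1+g)/(r−g) = 0.76×(1+0.0464)/(0.154−0.0464) = 7.3909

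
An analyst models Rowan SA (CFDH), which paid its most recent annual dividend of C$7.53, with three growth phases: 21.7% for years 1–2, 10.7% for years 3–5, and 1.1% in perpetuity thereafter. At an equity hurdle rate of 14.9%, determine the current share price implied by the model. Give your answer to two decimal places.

Three-stage DDM. Project D₁…D_5; terminal Gordon value at t=5 with g = 0.011; discount at r = 0.149.
D_1 = 9.1640
D_2 = 11.1526
D_3 = 12.3459
D_4 = 13.6669
D_5 = 15.1293
TV_5 = 15.2957/(0.149−0.011) = 110.8386
P₀ = Σ Dₜ/(1+r)ᵗ + TV_5/(1+r)^5 = 95.3048

C$95.30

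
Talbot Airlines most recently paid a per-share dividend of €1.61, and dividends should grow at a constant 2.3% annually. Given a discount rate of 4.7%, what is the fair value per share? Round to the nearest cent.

Gordon growth model: P₀ = D₁/(r − g). D₁ = 1.61 × (1 + 0.023) = 1.6470.
P₀ = 1.6470 / (0.047 − 0.023) = 1.6470 / 0.024 = 68.6262

€68.63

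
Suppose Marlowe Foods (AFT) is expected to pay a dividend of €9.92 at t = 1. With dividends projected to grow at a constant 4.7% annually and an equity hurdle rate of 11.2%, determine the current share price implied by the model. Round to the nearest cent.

€152.62

Gordon growth model: P₀ = D₁/(r − g), with D₁ = 9.92 given directly.
P₀ = 9.9200 / (0.112 − 0.047) = 9.9200 / 0.065 = 152.6154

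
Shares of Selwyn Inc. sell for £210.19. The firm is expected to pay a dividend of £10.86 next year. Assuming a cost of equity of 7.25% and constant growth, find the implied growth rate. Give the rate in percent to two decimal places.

2.08%

From P₀ = D₁/(r − g), the implied growth is g = r − D₁/P₀.
g = 0.0725 − 10.86/210.19 = 0.0725 − 0.05167 = 0.02083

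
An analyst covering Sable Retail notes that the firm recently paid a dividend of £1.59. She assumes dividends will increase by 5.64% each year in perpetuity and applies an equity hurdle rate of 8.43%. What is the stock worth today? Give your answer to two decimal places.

Gordon growth model: P₀ = D₁/(r − g). D₁ = 1.59 × (1 + 0.0564) = 1.6797.
P₀ = 1.6797 / (0.0843 − 0.0564) = 1.6797 / 0.0279 = 60.2034

£60.20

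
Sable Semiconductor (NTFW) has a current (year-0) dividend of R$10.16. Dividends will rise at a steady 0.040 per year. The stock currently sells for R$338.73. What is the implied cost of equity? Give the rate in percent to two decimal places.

7.12%

Rearranging the constant-growth DDM: r = D₁/P₀ + g.
D₁ = 10.16 × (1 + 0.04) = 10.5664.
r = 10.5664 / 338.73 + 0.04 = 0.03119 + 0.04 = 0.07119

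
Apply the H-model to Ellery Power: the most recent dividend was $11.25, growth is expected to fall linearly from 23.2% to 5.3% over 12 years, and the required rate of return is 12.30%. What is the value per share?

$341.84

H-model: P₀ = D₀[(1+g_L) + H(g_S−g_L)]/(r−g_L), with H = 12/2 = 6.
P₀ = 11.25 × [(1+0.053) + 6×(0.232−0.053)] / (0.123−0.053)
   = 11.25 × 2.1270 / 0.07 = 341.8393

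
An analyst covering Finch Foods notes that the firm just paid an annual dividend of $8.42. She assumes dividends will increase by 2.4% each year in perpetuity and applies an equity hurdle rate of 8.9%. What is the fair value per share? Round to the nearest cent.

Gordon growth model: P₀ = D₁/(r − g). D₁ = 8.42 × (1 + 0.024) = 8.6221.
P₀ = 8.6221 / (0.089 − 0.024) = 8.6221 / 0.065 = 132.6474

$132.65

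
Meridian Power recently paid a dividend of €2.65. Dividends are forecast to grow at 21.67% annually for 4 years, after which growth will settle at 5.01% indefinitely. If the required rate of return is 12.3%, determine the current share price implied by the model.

€65.60

Two-stage DDM. Project D₁…D_4 at 0.2167, terminal growth 0.0501, discount at r = 0.123.
D_1 = 3.2243
D_2 = 3.9230
D_3 = 4.7731
D_4 = 5.8074
Terminal value at t=4: TV = D_5/(r−g) = 6.0983/(0.123−0.0501) = 83.6533
P₀ = 3.2243/(1+0.123)^1 + 3.9230/(1+0.123)^2 + 4.7731/(1+0.123)^3 + 5.8074/(1+0.123)^4 + 83.6533/(1+0.123)^4 = 65.6008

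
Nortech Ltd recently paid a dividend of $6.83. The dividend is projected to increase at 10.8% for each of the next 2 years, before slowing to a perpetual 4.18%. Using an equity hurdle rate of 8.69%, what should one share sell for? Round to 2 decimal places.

$178.02

Two-stage DDM. Project D₁…D_2 at 0.108, terminal growth 0.0418, discount at r = 0.0869.
D_1 = 7.5676
D_2 = 8.3849
Terminal value at t=2: TV = D_3/(r−g) = 8.7354/(0.0869−0.0418) = 193.6904
P₀ = 7.5676/(1+0.0869)^1 + 8.3849/(1+0.0869)^2 + 193.6904/(1+0.0869)^2 = 178.0169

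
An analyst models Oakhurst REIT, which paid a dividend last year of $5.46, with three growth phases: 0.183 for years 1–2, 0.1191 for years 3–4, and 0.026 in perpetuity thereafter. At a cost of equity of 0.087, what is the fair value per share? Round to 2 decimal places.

Three-stage DDM. Project D₁…D_4; terminal Gordon value at t=4 with g = 0.026; discount at r = 0.087.
D_1 = 6.4592
D_2 = 7.6412
D_3 = 8.5513
D_4 = 9.5697
TV_4 = 9.8185/(0.087−0.026) = 160.9598
P₀ = Σ Dₜ/(1+r)ᵗ + TV_4/(1+r)^4 = 141.2138

$141.21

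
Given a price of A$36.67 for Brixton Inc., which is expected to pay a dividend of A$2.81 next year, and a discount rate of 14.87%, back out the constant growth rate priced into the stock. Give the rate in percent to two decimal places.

7.21%

From P₀ = D₁/(r − g), the implied growth is g = r − D₁/P₀.
g = 0.1487 − 2.81/36.67 = 0.1487 − 0.07663 = 0.07207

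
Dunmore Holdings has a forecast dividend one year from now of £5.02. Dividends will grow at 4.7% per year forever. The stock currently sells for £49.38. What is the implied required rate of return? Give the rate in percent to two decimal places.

14.87%

Rearranging the constant-growth DDM: r = D₁/P₀ + g.
r = 5.0200 / 49.38 + 0.047 = 0.10166 + 0.047 = 0.14866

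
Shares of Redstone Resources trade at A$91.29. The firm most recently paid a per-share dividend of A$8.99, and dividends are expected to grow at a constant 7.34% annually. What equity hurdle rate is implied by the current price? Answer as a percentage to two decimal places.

17.91%

Rearranging the constant-growth DDM: r = D₁/P₀ + g.
D₁ = 8.99 × (1 + 0.0734) = 9.6499.
r = 9.6499 / 91.29 + 0.0734 = 0.10571 + 0.0734 = 0.17911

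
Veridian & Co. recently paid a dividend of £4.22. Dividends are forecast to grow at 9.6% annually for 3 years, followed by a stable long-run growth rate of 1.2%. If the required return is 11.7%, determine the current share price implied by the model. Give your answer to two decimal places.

Two-stage DDM. Project D₁…D_3 at 0.096, terminal growth 0.012, discount at r = 0.117.
D_1 = 4.6251
D_2 = 5.0691
D_3 = 5.5558
Terminal value at t=3: TV = D_4/(r−g) = 5.6224/(0.117−0.012) = 53.5470
P₀ = 4.6251/(1+0.117)^1 + 5.0691/(1+0.117)^2 + 5.5558/(1+0.117)^3 + 53.5470/(1+0.117)^3 = 50.6115

£50.61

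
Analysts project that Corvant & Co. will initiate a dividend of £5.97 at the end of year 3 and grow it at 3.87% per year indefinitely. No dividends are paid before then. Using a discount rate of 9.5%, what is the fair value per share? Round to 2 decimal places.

£88.44

Deferred-dividend DDM. At t=2 the remaining stream is a growing perpetuity with first payment D_3 = 5.97.
V_2 = D_3/(r−g) = 5.97/(0.095−0.0387) = 106.0391
P₀ = V_2/(1+r)^2 = 106.0391/(1+0.095)^2 = 88.4378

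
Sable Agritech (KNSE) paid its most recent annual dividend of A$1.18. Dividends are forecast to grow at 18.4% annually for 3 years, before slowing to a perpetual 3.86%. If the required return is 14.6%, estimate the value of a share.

Two-stage DDM. Project D₁…D_3 at 0.184, terminal growth 0.0386, discount at r = 0.146.
D_1 = 1.3971
D_2 = 1.6542
D_3 = 1.9586
Terminal value at t=3: TV = D_4/(r−g) = 2.0342/(0.146−0.0386) = 18.9401
P₀ = 1.3971/(1+0.146)^1 + 1.6542/(1+0.146)^2 + 1.9586/(1+0.146)^3 + 18.9401/(1+0.146)^3 = 16.3642

A$16.36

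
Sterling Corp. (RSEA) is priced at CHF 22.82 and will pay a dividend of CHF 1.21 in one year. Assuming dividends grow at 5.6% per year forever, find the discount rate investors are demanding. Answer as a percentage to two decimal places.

10.90%

Rearranging the constant-growth DDM: r = D₁/P₀ + g.
r = 1.2100 / 22.82 + 0.056 = 0.05302 + 0.056 = 0.10902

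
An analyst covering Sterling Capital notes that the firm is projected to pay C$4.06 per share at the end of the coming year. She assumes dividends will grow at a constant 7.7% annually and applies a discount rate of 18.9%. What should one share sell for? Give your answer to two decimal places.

C$36.25

Gordon growth model: P₀ = D₁/(r − g), with D₁ = 4.06 given directly.
P₀ = 4.0600 / (0.189 − 0.077) = 4.0600 / 0.112 = 36.2500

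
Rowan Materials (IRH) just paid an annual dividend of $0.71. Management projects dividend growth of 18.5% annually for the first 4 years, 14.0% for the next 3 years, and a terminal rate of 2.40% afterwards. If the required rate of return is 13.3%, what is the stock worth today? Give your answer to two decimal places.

$13.89

Three-stage DDM. Project D₁…D_7; terminal Gordon value at t=7 with g = 0.024; discount at r = 0.133.
D_1 = 0.8414
D_2 = 0.9970
D_3 = 1.1814
D_4 = 1.4000
D_5 = 1.5960
D_6 = 1.8195
D_7 = 2.0742
TV_7 = 2.1240/(0.133−0.024) = 19.4859
P₀ = Σ Dₜ/(1+r)ᵗ + TV_7/(1+r)^7 = 13.8919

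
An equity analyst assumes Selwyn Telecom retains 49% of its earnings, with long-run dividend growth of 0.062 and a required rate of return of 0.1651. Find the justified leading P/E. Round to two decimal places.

Payout ratio b = 1 − 0.49 = 0.51.
Justified leading P/E = b/(r−g) = 0.51/(0.1651−0.062) = 4.9467

4.95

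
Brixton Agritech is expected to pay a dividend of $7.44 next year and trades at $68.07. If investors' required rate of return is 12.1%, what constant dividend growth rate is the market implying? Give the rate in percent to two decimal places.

From P₀ = D₁/(r − g), the implied growth is g = r − D₁/P₀.
g = 0.121 − 7.44/68.07 = 0.121 − 0.10930 = 0.01170

1.17%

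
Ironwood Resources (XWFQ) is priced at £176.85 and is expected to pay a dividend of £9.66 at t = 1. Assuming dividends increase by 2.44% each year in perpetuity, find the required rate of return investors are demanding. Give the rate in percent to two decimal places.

Rearranging the constant-growth DDM: r = D₁/P₀ + g.
r = 9.6600 / 176.85 + 0.0244 = 0.05462 + 0.0244 = 0.07902

7.90%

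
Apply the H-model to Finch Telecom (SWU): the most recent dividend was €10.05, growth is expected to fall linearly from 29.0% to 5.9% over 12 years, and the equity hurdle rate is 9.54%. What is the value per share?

H-model: P₀ = D₀[(1+g_L) + H(g_S−g_L)]/(r−g_L), with H = 12/2 = 6.
P₀ = 10.05 × [(1+0.059) + 6×(0.29−0.059)] / (0.0954−0.059)
   = 10.05 × 2.4450 / 0.0364 = 675.0618

€675.06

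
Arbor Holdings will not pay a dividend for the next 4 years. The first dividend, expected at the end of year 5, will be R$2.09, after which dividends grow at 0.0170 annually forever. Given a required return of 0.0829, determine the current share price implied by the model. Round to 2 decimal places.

R$23.06

Deferred-dividend DDM. At t=4 the remaining stream is a growing perpetuity with first payment D_5 = 2.09.
V_4 = D_5/(r−g) = 2.09/(0.0829−0.017) = 31.7147
P₀ = V_4/(1+r)^4 = 31.7147/(1+0.0829)^4 = 23.0626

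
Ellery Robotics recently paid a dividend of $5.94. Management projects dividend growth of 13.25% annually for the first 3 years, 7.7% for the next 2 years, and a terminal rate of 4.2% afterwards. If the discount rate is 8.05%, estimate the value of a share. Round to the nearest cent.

$217.12

Three-stage DDM. Project D₁…D_5; terminal Gordon value at t=5 with g = 0.042; discount at r = 0.0805.
D_1 = 6.7271
D_2 = 7.6184
D_3 = 8.6278
D_4 = 9.2922
D_5 = 10.0077
TV_5 = 10.4280/(0.0805−0.042) = 270.8566
P₀ = Σ Dₜ/(1+r)ᵗ + TV_5/(1+r)^5 = 217.1179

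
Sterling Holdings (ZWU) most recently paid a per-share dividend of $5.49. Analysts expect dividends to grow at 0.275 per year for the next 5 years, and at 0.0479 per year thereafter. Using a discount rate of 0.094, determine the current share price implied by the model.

Two-stage DDM. Project D₁…D_5 at 0.275, terminal growth 0.0479, discount at r = 0.094.
D_1 = 6.9997
D_2 = 8.9247
D_3 = 11.3790
D_4 = 14.5082
D_5 = 18.4979
Terminal value at t=5: TV = D_6/(r−g) = 19.3840/(0.094−0.0479) = 420.4769
P₀ = 6.9997/(1+0.094)^1 + 8.9247/(1+0.094)^2 + 11.3790/(1+0.094)^3 + 14.5082/(1+0.094)^4 + 18.4979/(1+0.094)^5 + 420.4769/(1+0.094)^5 = 312.8001

$312.80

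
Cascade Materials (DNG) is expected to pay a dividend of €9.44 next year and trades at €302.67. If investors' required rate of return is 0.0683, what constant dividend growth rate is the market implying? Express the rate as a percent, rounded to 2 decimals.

3.71%

From P₀ = D₁/(r − g), the implied growth is g = r − D₁/P₀.
g = 0.0683 − 9.44/302.67 = 0.0683 − 0.03119 = 0.03711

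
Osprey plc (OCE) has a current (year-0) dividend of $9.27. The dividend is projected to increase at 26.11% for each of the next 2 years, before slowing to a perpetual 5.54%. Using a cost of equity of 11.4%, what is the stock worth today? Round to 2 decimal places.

Two-stage DDM. Project D₁…D_2 at 0.2611, terminal growth 0.0554, discount at r = 0.114.
D_1 = 11.6904
D_2 = 14.7428
Terminal value at t=2: TV = D_3/(r−g) = 15.5595/(0.114−0.0554) = 265.5206
P₀ = 11.6904/(1+0.114)^1 + 14.7428/(1+0.114)^2 + 265.5206/(1+0.114)^2 = 236.3315

$236.33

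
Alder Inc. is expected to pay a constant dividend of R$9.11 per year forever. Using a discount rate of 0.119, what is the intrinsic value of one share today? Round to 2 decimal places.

R$76.55

Zero-growth DDM (perpetuity): P₀ = D/r = 9.11 / 0.119 = 76.5546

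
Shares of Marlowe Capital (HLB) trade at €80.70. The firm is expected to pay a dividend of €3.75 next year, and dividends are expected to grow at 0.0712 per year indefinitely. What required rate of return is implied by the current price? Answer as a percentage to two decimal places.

11.77%

Rearranging the constant-growth DDM: r = D₁/P₀ + g.
r = 3.7500 / 80.70 + 0.0712 = 0.04647 + 0.0712 = 0.11767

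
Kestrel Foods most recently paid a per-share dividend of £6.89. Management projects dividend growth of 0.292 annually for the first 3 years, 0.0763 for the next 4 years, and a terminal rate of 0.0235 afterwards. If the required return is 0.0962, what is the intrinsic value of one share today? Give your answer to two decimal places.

£219.68

Three-stage DDM. Project D₁…D_7; terminal Gordon value at t=7 with g = 0.0235; discount at r = 0.0962.
D_1 = 8.9019
D_2 = 11.5012
D_3 = 14.8596
D_4 = 15.9934
D_5 = 17.2137
D_6 = 18.5271
D_7 = 19.9407
TV_7 = 20.4093/(0.0962−0.0235) = 280.7331
P₀ = Σ Dₜ/(1+r)ᵗ + TV_7/(1+r)^7 = 219.6772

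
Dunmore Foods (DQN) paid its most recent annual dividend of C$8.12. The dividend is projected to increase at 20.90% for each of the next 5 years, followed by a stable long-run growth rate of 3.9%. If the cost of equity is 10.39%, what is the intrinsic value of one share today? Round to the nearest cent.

C$258.62

Two-stage DDM. Project D₁…D_5 at 0.209, terminal growth 0.039, discount at r = 0.1039.
D_1 = 9.8171
D_2 = 11.8688
D_3 = 14.3494
D_4 = 17.3485
D_5 = 20.9743
Terminal value at t=5: TV = D_6/(r−g) = 21.7923/(0.1039−0.039) = 335.7828
P₀ = 9.8171/(1+0.1039)^1 + 11.8688/(1+0.1039)^2 + 14.3494/(1+0.1039)^3 + 17.3485/(1+0.1039)^4 + 20.9743/(1+0.1039)^5 + 335.7828/(1+0.1039)^5 = 258.6152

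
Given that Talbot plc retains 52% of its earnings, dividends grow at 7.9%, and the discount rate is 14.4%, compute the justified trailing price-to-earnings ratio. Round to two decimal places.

Payout ratio b = 1 − 0.52 = 0.48.
Justified trailing P/E = b(1+g)/(r−g) = 0.48×(1+0.079)/(0.144−0.079) = 7.9680

7.97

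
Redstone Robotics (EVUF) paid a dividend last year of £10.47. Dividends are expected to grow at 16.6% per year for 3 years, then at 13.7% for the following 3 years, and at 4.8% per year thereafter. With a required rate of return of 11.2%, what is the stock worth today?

£283.71

Three-stage DDM. Project D₁…D_6; terminal Gordon value at t=6 with g = 0.048; discount at r = 0.112.
D_1 = 12.2080
D_2 = 14.2346
D_3 = 16.5975
D_4 = 18.8713
D_5 = 21.4567
D_6 = 24.3963
TV_6 = 25.5673/(0.112−0.048) = 399.4892
P₀ = Σ Dₜ/(1+r)ᵗ + TV_6/(1+r)^6 = 283.7138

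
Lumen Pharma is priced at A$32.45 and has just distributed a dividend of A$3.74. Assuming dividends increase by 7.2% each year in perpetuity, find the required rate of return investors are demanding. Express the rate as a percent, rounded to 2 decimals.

Rearranging the constant-growth DDM: r = D₁/P₀ + g.
D₁ = 3.74 × (1 + 0.072) = 4.0093.
r = 4.0093 / 32.45 + 0.072 = 0.12355 + 0.072 = 0.19555

19.56%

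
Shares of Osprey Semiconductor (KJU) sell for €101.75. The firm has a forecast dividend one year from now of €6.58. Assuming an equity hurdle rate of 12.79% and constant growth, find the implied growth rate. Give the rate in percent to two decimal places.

6.32%

From P₀ = D₁/(r − g), the implied growth is g = r − D₁/P₀.
g = 0.1279 − 6.58/101.75 = 0.1279 − 0.06467 = 0.06323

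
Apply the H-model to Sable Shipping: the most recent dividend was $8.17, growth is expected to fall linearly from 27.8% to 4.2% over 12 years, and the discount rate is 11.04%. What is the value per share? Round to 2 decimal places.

$293.59

H-model: P₀ = D₀[(1+g_L) + H(g_S−g_L)]/(r−g_L), with H = 12/2 = 6.
P₀ = 8.17 × [(1+0.042) + 6×(0.278−0.042)] / (0.1104−0.042)
   = 8.17 × 2.4580 / 0.0684 = 293.5944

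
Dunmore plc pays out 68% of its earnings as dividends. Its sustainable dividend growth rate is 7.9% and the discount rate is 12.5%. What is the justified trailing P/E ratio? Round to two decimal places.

Justified trailing P/E = b(1+g)/(r−g) = 0.68×(1+0.079)/(0.125−0.079) = 15.9504

15.95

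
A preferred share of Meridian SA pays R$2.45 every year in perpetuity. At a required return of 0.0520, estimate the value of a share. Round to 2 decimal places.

Zero-growth DDM (perpetuity): P₀ = D/r = 2.45 / 0.052 = 47.1154

R$47.12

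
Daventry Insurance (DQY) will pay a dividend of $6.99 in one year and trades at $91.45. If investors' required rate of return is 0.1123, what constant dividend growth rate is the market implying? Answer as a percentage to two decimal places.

From P₀ = D₁/(r − g), the implied growth is g = r − D₁/P₀.
g = 0.1123 − 6.99/91.45 = 0.1123 − 0.07644 = 0.03586

3.59%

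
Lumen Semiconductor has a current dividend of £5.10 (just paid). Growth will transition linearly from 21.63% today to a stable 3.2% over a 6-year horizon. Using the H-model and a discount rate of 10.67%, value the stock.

H-model: P₀ = D₀[(1+g_L) + H(g_S−g_L)]/(r−g_L), with H = 6/2 = 3.
P₀ = 5.10 × [(1+0.032) + 3×(0.2163−0.032)] / (0.1067−0.032)
   = 5.10 × 1.5849 / 0.0747 = 108.2060

£108.21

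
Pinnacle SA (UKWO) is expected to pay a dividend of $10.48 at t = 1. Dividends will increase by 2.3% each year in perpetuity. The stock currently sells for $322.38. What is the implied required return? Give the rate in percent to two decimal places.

Rearranging the constant-growth DDM: r = D₁/P₀ + g.
r = 10.4800 / 322.38 + 0.023 = 0.03251 + 0.023 = 0.05551

5.55%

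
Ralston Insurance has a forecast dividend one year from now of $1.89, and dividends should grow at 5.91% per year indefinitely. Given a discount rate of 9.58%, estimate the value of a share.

Gordon growth model: P₀ = D₁/(r − g), with D₁ = 1.89 given directly.
P₀ = 1.8900 / (0.0958 − 0.0591) = 1.8900 / 0.0367 = 51.4986

$51.50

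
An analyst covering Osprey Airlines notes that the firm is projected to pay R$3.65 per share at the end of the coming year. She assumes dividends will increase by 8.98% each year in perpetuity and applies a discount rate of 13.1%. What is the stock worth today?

Gordon growth model: P₀ = D₁/(r − g), with D₁ = 3.65 given directly.
P₀ = 3.6500 / (0.131 − 0.0898) = 3.6500 / 0.0412 = 88.5922

R$88.59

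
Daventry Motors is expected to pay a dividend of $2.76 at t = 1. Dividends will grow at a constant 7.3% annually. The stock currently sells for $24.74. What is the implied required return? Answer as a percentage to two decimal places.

Rearranging the constant-growth DDM: r = D₁/P₀ + g.
r = 2.7600 / 24.74 + 0.073 = 0.11156 + 0.073 = 0.18456

18.46%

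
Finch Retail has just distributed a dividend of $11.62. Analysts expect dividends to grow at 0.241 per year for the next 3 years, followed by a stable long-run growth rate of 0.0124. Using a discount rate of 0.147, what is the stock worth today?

$151.59

Two-stage DDM. Project D₁…D_3 at 0.241, terminal growth 0.0124, discount at r = 0.147.
D_1 = 14.4204
D_2 = 17.8957
D_3 = 22.2086
Terminal value at t=3: TV = D_4/(r−g) = 22.4840/(0.147−0.0124) = 167.0431
P₀ = 14.4204/(1+0.147)^1 + 17.8957/(1+0.147)^2 + 22.2086/(1+0.147)^3 + 167.0431/(1+0.147)^3 = 151.5899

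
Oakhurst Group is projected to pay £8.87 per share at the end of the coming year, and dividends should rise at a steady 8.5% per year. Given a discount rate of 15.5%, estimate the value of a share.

Gordon growth model: P₀ = D₁/(r − g), with D₁ = 8.87 given directly.
P₀ = 8.8700 / (0.155 − 0.085) = 8.8700 / 0.07 = 126.7143

£126.71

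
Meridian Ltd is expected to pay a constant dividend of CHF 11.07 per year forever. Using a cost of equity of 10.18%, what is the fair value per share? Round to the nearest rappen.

CHF 108.74

Zero-growth DDM (perpetuity): P₀ = D/r = 11.07 / 0.1018 = 108.7426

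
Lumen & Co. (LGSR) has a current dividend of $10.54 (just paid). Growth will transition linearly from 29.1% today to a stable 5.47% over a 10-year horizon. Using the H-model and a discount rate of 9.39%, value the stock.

H-model: P₀ = D₀[(1+g_L) + H(g_S−g_L)]/(r−g_L), with H = 10/2 = 5.
P₀ = 10.54 × [(1+0.0547) + 5×(0.291−0.0547)] / (0.0939−0.0547)
   = 10.54 × 2.2362 / 0.0392 = 601.2640

$601.26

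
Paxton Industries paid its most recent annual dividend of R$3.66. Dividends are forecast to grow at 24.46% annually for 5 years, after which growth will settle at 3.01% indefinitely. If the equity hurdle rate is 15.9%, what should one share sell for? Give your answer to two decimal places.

Two-stage DDM. Project D₁…D_5 at 0.2446, terminal growth 0.0301, discount at r = 0.159.
D_1 = 4.5552
D_2 = 5.6694
D_3 = 7.0562
D_4 = 8.7821
D_5 = 10.9302
Terminal value at t=5: TV = D_6/(r−g) = 11.2592/(0.159−0.0301) = 87.3487
P₀ = 4.5552/(1+0.159)^1 + 5.6694/(1+0.159)^2 + 7.0562/(1+0.159)^3 + 8.7821/(1+0.159)^4 + 10.9302/(1+0.159)^5 + 87.3487/(1+0.159)^5 = 64.5444

R$64.54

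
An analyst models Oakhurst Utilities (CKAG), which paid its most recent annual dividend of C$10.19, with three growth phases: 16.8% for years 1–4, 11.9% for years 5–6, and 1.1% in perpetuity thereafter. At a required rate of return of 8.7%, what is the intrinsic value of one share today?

Three-stage DDM. Project D₁…D_6; terminal Gordon value at t=6 with g = 0.011; discount at r = 0.087.
D_1 = 11.9019
D_2 = 13.9014
D_3 = 16.2369
D_4 = 18.9647
D_5 = 21.2215
D_6 = 23.7468
TV_6 = 24.0080/(0.087−0.011) = 315.8954
P₀ = Σ Dₜ/(1+r)ᵗ + TV_6/(1+r)^6 = 268.8187

C$268.82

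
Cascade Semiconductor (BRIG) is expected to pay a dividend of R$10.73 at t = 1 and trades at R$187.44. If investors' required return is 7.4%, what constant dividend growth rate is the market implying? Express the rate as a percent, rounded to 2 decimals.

1.68%

From P₀ = D₁/(r − g), the implied growth is g = r − D₁/P₀.
g = 0.074 − 10.73/187.44 = 0.074 − 0.05724 = 0.01676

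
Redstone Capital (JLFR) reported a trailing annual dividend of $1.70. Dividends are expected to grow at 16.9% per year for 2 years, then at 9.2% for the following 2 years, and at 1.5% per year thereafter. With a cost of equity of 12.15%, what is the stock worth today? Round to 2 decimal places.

Three-stage DDM. Project D₁…D_4; terminal Gordon value at t=4 with g = 0.015; discount at r = 0.1215.
D_1 = 1.9873
D_2 = 2.3232
D_3 = 2.5369
D_4 = 2.7703
TV_4 = 2.8118/(0.1215−0.015) = 26.4022
P₀ = Σ Dₜ/(1+r)ᵗ + TV_4/(1+r)^4 = 23.8582

$23.86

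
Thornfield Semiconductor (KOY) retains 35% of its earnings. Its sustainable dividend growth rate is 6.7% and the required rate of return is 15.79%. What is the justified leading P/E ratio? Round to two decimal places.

7.15

Payout ratio b = 1 − 0.35 = 0.65.
Justified leading P/E = b/(r−g) = 0.65/(0.1579−0.067) = 7.1507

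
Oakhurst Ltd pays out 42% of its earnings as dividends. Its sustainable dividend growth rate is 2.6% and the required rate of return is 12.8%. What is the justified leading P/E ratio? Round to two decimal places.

4.12

Justified leading P/E = b/(r−g) = 0.42/(0.128−0.026) = 4.1176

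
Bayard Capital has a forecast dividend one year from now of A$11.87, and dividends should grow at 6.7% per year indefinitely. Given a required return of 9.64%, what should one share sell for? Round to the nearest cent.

Gordon growth model: P₀ = D₁/(r − g), with D₁ = 11.87 given directly.
P₀ = 11.8700 / (0.0964 − 0.067) = 11.8700 / 0.0294 = 403.7415

A$403.74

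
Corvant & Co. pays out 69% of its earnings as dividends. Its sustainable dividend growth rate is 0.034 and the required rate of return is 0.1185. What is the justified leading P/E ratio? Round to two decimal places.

8.17

Justified leading P/E = b/(r−g) = 0.69/(0.1185−0.034) = 8.1657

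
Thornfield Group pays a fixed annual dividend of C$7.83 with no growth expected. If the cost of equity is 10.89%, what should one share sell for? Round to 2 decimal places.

Zero-growth DDM (perpetuity): P₀ = D/r = 7.83 / 0.1089 = 71.9008

C$71.90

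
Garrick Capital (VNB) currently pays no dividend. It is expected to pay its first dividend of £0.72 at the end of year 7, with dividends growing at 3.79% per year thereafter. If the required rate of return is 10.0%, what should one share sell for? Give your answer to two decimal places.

Deferred-dividend DDM. At t=6 the remaining stream is a growing perpetuity with first payment D_7 = 0.72.
V_6 = D_7/(r−g) = 0.72/(0.1−0.0379) = 11.5942
P₀ = V_6/(1+r)^6 = 11.5942/(1+0.1)^6 = 6.5446

£6.54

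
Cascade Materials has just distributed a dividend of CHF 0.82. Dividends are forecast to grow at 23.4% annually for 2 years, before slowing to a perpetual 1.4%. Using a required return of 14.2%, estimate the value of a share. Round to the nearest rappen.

Two-stage DDM. Project D₁…D_2 at 0.234, terminal growth 0.014, discount at r = 0.142.
D_1 = 1.0119
D_2 = 1.2487
Terminal value at t=2: TV = D_3/(r−g) = 1.2661/(0.142−0.014) = 9.8917
P₀ = 1.0119/(1+0.142)^1 + 1.2487/(1+0.142)^2 + 9.8917/(1+0.142)^2 = 9.4282

CHF 9.43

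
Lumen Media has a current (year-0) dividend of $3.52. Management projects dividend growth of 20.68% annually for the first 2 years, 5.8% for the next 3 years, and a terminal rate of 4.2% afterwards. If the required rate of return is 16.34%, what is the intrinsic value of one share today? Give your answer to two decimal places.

Three-stage DDM. Project D₁…D_5; terminal Gordon value at t=5 with g = 0.042; discount at r = 0.1634.
D_1 = 4.2479
D_2 = 5.1264
D_3 = 5.4237
D_4 = 5.7383
D_5 = 6.0711
TV_5 = 6.3261/(0.1634−0.042) = 52.1098
P₀ = Σ Dₜ/(1+r)ᵗ + TV_5/(1+r)^5 = 41.3138

$41.31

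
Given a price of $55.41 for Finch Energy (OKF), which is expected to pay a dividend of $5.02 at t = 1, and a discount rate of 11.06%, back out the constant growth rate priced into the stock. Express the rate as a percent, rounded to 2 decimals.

From P₀ = D₁/(r − g), the implied growth is g = r − D₁/P₀.
g = 0.1106 − 5.02/55.41 = 0.1106 − 0.09060 = 0.02000

2.00%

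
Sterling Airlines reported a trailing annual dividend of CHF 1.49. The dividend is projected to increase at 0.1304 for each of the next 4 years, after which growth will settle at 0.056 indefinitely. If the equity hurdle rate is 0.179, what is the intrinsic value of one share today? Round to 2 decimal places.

Two-stage DDM. Project D₁…D_4 at 0.1304, terminal growth 0.056, discount at r = 0.179.
D_1 = 1.6843
D_2 = 1.9039
D_3 = 2.1522
D_4 = 2.4328
Terminal value at t=4: TV = D_5/(r−g) = 2.5691/(0.179−0.056) = 20.8869
P₀ = 1.6843/(1+0.179)^1 + 1.9039/(1+0.179)^2 + 2.1522/(1+0.179)^3 + 2.4328/(1+0.179)^4 + 20.8869/(1+0.179)^4 = 16.1804

CHF 16.18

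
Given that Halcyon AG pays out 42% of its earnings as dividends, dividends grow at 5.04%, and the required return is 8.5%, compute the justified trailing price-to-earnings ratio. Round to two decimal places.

12.75

Justified trailing P/E = b(1+g)/(r−g) = 0.42×(1+0.0504)/(0.085−0.0504) = 12.7505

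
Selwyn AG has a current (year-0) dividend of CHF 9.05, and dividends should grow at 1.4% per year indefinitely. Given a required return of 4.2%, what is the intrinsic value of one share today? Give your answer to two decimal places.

Gordon growth model: P₀ = D₁/(r − g). D₁ = 9.05 × (1 + 0.014) = 9.1767.
P₀ = 9.1767 / (0.042 − 0.014) = 9.1767 / 0.028 = 327.7393

CHF 327.74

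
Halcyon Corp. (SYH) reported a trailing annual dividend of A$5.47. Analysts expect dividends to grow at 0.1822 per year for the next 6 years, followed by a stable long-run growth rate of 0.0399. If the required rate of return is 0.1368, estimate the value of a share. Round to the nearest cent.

A$111.98

Two-stage DDM. Project D₁…D_6 at 0.1822, terminal growth 0.0399, discount at r = 0.1368.
D_1 = 6.4666
D_2 = 7.6449
D_3 = 9.0377
D_4 = 10.6844
D_5 = 12.6311
D_6 = 14.9325
Terminal value at t=6: TV = D_7/(r−g) = 15.5283/(0.1368−0.0399) = 160.2510
P₀ = 6.4666/(1+0.1368)^1 + 7.6449/(1+0.1368)^2 + 9.0377/(1+0.1368)^3 + 10.6844/(1+0.1368)^4 + 12.6311/(1+0.1368)^5 + 14.9325/(1+0.1368)^6 + 160.2510/(1+0.1368)^6 = 111.9754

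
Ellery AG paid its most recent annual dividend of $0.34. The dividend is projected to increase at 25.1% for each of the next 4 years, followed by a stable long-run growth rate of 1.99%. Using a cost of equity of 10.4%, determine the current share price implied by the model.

$8.68

Two-stage DDM. Project D₁…D_4 at 0.251, terminal growth 0.0199, discount at r = 0.104.
D_1 = 0.4253
D_2 = 0.5321
D_3 = 0.6657
D_4 = 0.8327
Terminal value at t=4: TV = D_5/(r−g) = 0.8493/(0.104−0.0199) = 10.0988
P₀ = 0.4253/(1+0.104)^1 + 0.5321/(1+0.104)^2 + 0.6657/(1+0.104)^3 + 0.8327/(1+0.104)^4 + 10.0988/(1+0.104)^4 = 8.6753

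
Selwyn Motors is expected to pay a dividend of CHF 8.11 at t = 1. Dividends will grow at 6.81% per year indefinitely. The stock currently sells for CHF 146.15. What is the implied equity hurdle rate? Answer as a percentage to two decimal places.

Rearranging the constant-growth DDM: r = D₁/P₀ + g.
r = 8.1100 / 146.15 + 0.0681 = 0.05549 + 0.0681 = 0.12359

12.36%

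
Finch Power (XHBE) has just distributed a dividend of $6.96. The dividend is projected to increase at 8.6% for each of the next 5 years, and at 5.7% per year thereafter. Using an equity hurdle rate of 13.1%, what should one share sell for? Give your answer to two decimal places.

Two-stage DDM. Project D₁…D_5 at 0.086, terminal growth 0.057, discount at r = 0.131.
D_1 = 7.5586
D_2 = 8.2086
D_3 = 8.9145
D_4 = 9.6812
D_5 = 10.5138
Terminal value at t=5: TV = D_6/(r−g) = 11.1131/(0.131−0.057) = 150.1764
P₀ = 7.5586/(1+0.131)^1 + 8.2086/(1+0.131)^2 + 8.9145/(1+0.131)^3 + 9.6812/(1+0.131)^4 + 10.5138/(1+0.131)^5 + 150.1764/(1+0.131)^5 = 112.0101

$112.01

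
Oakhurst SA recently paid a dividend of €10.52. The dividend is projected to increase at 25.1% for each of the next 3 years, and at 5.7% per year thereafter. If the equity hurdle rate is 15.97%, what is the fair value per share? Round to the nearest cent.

Two-stage DDM. Project D₁…D_3 at 0.251, terminal growth 0.057, discount at r = 0.1597.
D_1 = 13.1605
D_2 = 16.4638
D_3 = 20.5962
Terminal value at t=3: TV = D_4/(r−g) = 21.7702/(0.1597−0.057) = 211.9787
P₀ = 13.1605/(1+0.1597)^1 + 16.4638/(1+0.1597)^2 + 20.5962/(1+0.1597)^3 + 211.9787/(1+0.1597)^3 = 172.7064

€172.71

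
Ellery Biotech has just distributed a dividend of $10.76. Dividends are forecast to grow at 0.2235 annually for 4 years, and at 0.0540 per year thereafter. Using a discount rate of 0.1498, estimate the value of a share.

$202.17

Two-stage DDM. Project D₁…D_4 at 0.2235, terminal growth 0.054, discount at r = 0.1498.
D_1 = 13.1649
D_2 = 16.1072
D_3 = 19.7072
D_4 = 24.1117
Terminal value at t=4: TV = D_5/(r−g) = 25.4138/(0.1498−0.054) = 265.2792
P₀ = 13.1649/(1+0.1498)^1 + 16.1072/(1+0.1498)^2 + 19.7072/(1+0.1498)^3 + 24.1117/(1+0.1498)^4 + 265.2792/(1+0.1498)^4 = 202.1732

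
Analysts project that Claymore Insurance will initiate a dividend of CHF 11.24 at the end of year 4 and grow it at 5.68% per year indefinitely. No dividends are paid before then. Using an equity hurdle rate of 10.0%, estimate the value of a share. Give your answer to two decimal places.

Deferred-dividend DDM. At t=3 the remaining stream is a growing perpetuity with first payment D_4 = 11.24.
V_3 = D_4/(r−g) = 11.24/(0.1−0.0568) = 260.1852
P₀ = V_3/(1+r)^3 = 260.1852/(1+0.1)^3 = 195.4810

CHF 195.48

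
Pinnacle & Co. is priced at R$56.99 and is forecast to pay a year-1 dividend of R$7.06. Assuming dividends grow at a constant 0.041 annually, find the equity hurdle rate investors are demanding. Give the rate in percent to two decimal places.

Rearranging the constant-growth DDM: r = D₁/P₀ + g.
r = 7.0600 / 56.99 + 0.041 = 0.12388 + 0.041 = 0.16488

16.49%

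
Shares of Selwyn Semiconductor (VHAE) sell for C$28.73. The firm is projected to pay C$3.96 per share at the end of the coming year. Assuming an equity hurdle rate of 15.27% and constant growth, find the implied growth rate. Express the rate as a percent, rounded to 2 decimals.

From P₀ = D₁/(r − g), the implied growth is g = r − D₁/P₀.
g = 0.1527 − 3.96/28.73 = 0.1527 − 0.13784 = 0.01486

1.49%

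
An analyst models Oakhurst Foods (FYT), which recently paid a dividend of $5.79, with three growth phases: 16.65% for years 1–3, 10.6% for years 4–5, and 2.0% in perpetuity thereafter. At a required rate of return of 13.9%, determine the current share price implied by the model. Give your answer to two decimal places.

Three-stage DDM. Project D₁…D_5; terminal Gordon value at t=5 with g = 0.02; discount at r = 0.139.
D_1 = 6.7540
D_2 = 7.8786
D_3 = 9.1904
D_4 = 10.1645
D_5 = 11.2420
TV_5 = 11.4668/(0.139−0.02) = 96.3599
P₀ = Σ Dₜ/(1+r)ᵗ + TV_5/(1+r)^5 = 80.3925

$80.39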